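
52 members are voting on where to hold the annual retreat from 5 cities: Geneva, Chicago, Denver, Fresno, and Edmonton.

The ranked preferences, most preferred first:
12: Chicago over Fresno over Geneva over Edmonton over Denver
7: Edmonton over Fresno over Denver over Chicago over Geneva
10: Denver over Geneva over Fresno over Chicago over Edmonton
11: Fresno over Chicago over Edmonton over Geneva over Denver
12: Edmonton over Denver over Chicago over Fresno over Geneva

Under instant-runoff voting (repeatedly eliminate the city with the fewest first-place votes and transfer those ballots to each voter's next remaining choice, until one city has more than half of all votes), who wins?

Fresno

Round 1: Geneva 0, Chicago 12, Denver 10, Fresno 11, Edmonton 19. Geneva eliminated.
Round 2: Chicago 12, Denver 10, Fresno 11, Edmonton 19. Denver eliminated.
Round 3: Chicago 12, Fresno 21, Edmonton 19. Chicago eliminated.
Round 4: Fresno 33, Edmonton 19. Fresno has a majority (≥27).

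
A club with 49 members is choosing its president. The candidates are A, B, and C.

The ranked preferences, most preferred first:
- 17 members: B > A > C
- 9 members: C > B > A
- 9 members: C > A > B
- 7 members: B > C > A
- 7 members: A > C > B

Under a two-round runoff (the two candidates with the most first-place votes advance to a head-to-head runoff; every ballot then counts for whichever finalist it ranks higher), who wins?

Round 1 first-place votes: A 7, B 24, C 18. B and C advance.
Runoff: B is ranked above C on 24 ballots, C above B on 25.

C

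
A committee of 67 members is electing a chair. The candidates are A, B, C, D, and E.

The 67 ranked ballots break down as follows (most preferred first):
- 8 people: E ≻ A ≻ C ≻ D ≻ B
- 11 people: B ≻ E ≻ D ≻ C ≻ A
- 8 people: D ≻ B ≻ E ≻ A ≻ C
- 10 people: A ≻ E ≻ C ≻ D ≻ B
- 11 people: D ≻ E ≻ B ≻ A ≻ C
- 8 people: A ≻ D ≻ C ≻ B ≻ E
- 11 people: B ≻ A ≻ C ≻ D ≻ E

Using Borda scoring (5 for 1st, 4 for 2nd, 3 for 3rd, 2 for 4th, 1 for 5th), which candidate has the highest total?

A: 8×4 + 11×1 + 8×2 + 10×5 + 11×2 + 8×5 + 11×4 = 215
B: 8×1 + 11×5 + 8×4 + 10×1 + 11×3 + 8×2 + 11×5 = 209
C: 8×3 + 11×2 + 8×1 + 10×3 + 11×1 + 8×3 + 11×3 = 152
D: 8×2 + 11×3 + 8×5 + 10×2 + 11×5 + 8×4 + 11×2 = 218
E: 8×5 + 11×4 + 8×3 + 10×4 + 11×4 + 8×1 + 11×1 = 211

D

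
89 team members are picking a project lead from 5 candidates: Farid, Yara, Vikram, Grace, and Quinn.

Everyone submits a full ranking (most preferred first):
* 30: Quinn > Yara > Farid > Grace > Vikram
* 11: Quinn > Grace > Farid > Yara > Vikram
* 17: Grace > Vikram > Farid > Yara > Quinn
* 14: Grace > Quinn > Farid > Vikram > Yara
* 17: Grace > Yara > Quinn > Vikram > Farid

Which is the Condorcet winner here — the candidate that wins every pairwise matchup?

Grace

Grace vs Farid: 59–30
Grace vs Yara: 59–30
Grace vs Vikram: 89–0
Grace vs Quinn: 48–41
Grace beats every other candidate.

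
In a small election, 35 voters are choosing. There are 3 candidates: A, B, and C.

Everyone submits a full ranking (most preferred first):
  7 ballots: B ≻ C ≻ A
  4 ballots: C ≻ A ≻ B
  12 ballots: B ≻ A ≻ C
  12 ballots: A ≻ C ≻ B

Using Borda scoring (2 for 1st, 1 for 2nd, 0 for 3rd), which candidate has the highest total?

A

A: 7×0 + 4×1 + 12×1 + 12×2 = 40
B: 7×2 + 4×0 + 12×2 + 12×0 = 38
C: 7×1 + 4×2 + 12×0 + 12×1 = 27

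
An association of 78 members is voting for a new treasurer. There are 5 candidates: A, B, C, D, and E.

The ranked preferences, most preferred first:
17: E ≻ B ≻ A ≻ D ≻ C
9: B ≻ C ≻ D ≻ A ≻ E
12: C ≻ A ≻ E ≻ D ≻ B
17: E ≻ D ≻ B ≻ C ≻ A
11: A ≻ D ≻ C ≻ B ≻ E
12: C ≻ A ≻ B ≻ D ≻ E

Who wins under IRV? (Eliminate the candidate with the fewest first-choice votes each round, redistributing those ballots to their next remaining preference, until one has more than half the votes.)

Round 1: A 11, B 9, C 24, D 0, E 34. D eliminated.
Round 2: A 11, B 9, C 24, E 34. B eliminated.
Round 3: A 11, C 33, E 34. A eliminated.
Round 4: C 44, E 34. C has a majority (≥40).

C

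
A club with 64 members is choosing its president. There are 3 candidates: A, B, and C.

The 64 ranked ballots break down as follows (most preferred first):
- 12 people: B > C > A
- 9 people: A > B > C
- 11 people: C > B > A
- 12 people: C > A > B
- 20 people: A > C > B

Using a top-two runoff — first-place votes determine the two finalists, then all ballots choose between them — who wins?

C

Round 1 first-place votes: A 29, B 12, C 23. A and C advance.
Runoff: A is ranked above C on 29 ballots, C above A on 35.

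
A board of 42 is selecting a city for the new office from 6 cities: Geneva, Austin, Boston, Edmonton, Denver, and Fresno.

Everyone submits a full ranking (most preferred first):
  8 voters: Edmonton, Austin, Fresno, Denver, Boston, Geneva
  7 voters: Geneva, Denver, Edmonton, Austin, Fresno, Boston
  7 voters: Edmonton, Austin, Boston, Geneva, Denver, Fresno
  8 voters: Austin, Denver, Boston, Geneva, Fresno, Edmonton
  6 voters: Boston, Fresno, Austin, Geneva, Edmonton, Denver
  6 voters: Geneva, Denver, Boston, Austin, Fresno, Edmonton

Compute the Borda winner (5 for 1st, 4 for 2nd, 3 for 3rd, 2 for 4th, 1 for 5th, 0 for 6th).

Austin

Geneva: 8×0 + 7×5 + 7×2 + 8×2 + 6×2 + 6×5 = 107
Austin: 8×4 + 7×2 + 7×4 + 8×5 + 6×3 + 6×2 = 144
Boston: 8×1 + 7×0 + 7×3 + 8×3 + 6×5 + 6×3 = 101
Edmonton: 8×5 + 7×3 + 7×5 + 8×0 + 6×1 + 6×0 = 102
Denver: 8×2 + 7×4 + 7×1 + 8×4 + 6×0 + 6×4 = 107
Fresno: 8×3 + 7×1 + 7×0 + 8×1 + 6×4 + 6×1 = 69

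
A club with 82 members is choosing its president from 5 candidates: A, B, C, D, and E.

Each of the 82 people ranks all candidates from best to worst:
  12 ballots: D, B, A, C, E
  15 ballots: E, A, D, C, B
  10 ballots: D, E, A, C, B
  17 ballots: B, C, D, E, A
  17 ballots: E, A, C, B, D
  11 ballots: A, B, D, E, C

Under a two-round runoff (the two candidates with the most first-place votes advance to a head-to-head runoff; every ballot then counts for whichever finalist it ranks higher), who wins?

Round 1 first-place votes: A 11, B 17, C 0, D 22, E 32. E and D advance.
Runoff: E is ranked above D on 32 ballots, D above E on 50.

D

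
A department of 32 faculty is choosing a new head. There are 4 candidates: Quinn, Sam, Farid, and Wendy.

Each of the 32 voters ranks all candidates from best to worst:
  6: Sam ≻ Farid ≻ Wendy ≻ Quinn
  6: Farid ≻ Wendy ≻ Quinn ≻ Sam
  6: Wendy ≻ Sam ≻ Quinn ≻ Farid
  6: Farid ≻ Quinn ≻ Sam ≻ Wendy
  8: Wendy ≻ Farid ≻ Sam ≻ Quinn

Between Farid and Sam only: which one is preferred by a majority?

Farid

Farid is ranked above Sam on 20 ballots; Sam above Farid on 12.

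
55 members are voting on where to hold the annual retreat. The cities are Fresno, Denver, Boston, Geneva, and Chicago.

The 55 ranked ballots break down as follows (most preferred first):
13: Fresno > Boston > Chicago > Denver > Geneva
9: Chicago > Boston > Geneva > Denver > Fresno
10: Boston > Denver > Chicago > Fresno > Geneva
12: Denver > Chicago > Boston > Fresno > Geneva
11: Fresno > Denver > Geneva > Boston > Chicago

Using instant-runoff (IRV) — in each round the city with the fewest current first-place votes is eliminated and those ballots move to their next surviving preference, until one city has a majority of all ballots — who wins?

Boston

Round 1: Fresno 24, Denver 12, Boston 10, Geneva 0, Chicago 9. Geneva eliminated.
Round 2: Fresno 24, Denver 12, Boston 10, Chicago 9. Chicago eliminated.
Round 3: Fresno 24, Denver 12, Boston 19. Denver eliminated.
Round 4: Fresno 24, Boston 31. Boston has a majority (≥28).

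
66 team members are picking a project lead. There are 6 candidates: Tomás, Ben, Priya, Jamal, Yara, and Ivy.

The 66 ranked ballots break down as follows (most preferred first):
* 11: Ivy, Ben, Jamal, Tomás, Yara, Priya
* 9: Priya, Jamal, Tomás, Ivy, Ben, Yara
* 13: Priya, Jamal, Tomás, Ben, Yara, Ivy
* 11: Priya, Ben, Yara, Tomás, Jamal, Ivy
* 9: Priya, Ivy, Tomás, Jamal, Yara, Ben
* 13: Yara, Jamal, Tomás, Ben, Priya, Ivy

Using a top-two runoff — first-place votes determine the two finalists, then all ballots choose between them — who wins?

Round 1 first-place votes: Tomás 0, Ben 0, Priya 42, Jamal 0, Yara 13, Ivy 11. Priya and Yara advance.
Runoff: Priya is ranked above Yara on 42 ballots, Yara above Priya on 24.

Priya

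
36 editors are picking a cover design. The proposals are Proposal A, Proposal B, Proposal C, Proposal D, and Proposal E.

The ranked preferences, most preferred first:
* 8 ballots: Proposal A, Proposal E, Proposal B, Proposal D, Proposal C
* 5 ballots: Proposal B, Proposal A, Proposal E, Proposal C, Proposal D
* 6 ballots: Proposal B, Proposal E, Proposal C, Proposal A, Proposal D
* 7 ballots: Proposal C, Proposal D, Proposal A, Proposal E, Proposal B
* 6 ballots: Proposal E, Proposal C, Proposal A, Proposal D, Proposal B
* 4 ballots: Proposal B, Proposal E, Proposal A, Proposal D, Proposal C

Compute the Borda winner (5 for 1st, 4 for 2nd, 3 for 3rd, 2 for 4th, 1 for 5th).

Proposal A: 8×5 + 5×4 + 6×2 + 7×3 + 6×3 + 4×3 = 123
Proposal B: 8×3 + 5×5 + 6×5 + 7×1 + 6×1 + 4×5 = 112
Proposal C: 8×1 + 5×2 + 6×3 + 7×5 + 6×4 + 4×1 = 99
Proposal D: 8×2 + 5×1 + 6×1 + 7×4 + 6×2 + 4×2 = 75
Proposal E: 8×4 + 5×3 + 6×4 + 7×2 + 6×5 + 4×4 = 131

Proposal E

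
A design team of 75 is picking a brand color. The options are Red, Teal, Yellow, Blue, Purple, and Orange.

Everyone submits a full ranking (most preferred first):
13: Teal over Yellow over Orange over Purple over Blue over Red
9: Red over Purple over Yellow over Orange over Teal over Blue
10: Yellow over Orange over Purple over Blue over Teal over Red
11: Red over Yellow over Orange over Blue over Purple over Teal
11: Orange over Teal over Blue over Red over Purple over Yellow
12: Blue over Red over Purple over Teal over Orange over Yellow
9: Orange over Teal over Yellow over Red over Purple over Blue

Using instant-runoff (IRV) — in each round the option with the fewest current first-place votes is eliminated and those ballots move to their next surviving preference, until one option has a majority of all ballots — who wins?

Round 1: Red 20, Teal 13, Yellow 10, Blue 12, Purple 0, Orange 20. Purple eliminated.
Round 2: Red 20, Teal 13, Yellow 10, Blue 12, Orange 20. Yellow eliminated.
Round 3: Red 20, Teal 13, Blue 12, Orange 30. Blue eliminated.
Round 4: Red 32, Teal 13, Orange 30. Teal eliminated.
Round 5: Red 32, Orange 43. Orange has a majority (≥38).

Orange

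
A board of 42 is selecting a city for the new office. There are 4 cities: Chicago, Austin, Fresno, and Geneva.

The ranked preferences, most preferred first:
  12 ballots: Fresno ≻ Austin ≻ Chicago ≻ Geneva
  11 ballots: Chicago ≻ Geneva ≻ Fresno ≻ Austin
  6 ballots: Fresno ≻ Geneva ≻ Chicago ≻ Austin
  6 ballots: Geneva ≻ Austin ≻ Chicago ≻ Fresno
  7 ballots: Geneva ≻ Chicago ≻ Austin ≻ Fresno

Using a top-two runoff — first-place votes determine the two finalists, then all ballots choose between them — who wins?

Round 1 first-place votes: Chicago 11, Austin 0, Fresno 18, Geneva 13. Fresno and Geneva advance.
Runoff: Fresno is ranked above Geneva on 18 ballots, Geneva above Fresno on 24.

Geneva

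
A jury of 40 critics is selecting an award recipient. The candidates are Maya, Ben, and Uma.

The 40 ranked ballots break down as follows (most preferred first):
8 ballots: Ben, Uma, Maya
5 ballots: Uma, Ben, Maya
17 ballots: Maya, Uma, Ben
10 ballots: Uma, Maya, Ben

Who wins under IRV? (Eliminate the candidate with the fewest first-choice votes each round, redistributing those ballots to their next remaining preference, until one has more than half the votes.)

Uma

Round 1: Maya 17, Ben 8, Uma 15. Ben eliminated.
Round 2: Maya 17, Uma 23. Uma has a majority (≥21).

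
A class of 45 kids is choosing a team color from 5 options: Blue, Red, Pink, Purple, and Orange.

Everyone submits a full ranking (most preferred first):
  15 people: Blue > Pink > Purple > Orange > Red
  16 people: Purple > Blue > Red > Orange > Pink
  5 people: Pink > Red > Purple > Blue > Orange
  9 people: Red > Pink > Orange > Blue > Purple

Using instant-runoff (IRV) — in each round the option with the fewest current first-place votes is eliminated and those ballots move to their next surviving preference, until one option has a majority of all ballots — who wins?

Blue

Round 1: Blue 15, Red 9, Pink 5, Purple 16, Orange 0. Orange eliminated.
Round 2: Blue 15, Red 9, Pink 5, Purple 16. Pink eliminated.
Round 3: Blue 15, Red 14, Purple 16. Red eliminated.
Round 4: Blue 24, Purple 21. Blue has a majority (≥23).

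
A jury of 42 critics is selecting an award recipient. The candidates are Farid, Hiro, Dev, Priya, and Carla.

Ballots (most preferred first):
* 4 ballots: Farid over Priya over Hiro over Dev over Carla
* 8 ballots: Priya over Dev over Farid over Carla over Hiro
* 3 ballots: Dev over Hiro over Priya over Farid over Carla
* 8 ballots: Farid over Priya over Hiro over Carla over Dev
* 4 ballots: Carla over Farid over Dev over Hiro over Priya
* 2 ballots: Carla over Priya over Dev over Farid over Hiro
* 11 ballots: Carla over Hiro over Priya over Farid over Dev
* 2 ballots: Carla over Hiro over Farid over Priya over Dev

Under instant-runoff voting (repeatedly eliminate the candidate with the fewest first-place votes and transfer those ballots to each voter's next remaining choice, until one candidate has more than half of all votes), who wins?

Farid

Round 1: Farid 12, Hiro 0, Dev 3, Priya 8, Carla 19. Hiro eliminated.
Round 2: Farid 12, Dev 3, Priya 8, Carla 19. Dev eliminated.
Round 3: Farid 12, Priya 11, Carla 19. Priya eliminated.
Round 4: Farid 23, Carla 19. Farid has a majority (≥22).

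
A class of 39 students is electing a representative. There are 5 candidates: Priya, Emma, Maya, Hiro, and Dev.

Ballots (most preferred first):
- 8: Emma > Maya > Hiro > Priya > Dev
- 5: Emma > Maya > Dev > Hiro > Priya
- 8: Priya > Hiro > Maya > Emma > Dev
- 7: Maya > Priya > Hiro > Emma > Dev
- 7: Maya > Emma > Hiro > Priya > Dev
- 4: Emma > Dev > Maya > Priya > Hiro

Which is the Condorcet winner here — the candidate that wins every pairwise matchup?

Maya

Maya vs Priya: 31–8
Maya vs Emma: 22–17
Maya vs Hiro: 31–8
Maya vs Dev: 35–4
Maya beats every other candidate.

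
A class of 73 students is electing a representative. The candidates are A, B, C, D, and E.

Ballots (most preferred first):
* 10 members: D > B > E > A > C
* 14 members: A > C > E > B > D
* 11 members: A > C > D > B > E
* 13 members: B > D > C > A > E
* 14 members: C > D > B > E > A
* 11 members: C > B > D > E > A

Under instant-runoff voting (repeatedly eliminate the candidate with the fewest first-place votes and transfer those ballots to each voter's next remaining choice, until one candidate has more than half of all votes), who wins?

C

Round 1: A 25, B 13, C 25, D 10, E 0. E eliminated.
Round 2: A 25, B 13, C 25, D 10. D eliminated.
Round 3: A 25, B 23, C 25. B eliminated.
Round 4: A 35, C 38. C has a majority (≥37).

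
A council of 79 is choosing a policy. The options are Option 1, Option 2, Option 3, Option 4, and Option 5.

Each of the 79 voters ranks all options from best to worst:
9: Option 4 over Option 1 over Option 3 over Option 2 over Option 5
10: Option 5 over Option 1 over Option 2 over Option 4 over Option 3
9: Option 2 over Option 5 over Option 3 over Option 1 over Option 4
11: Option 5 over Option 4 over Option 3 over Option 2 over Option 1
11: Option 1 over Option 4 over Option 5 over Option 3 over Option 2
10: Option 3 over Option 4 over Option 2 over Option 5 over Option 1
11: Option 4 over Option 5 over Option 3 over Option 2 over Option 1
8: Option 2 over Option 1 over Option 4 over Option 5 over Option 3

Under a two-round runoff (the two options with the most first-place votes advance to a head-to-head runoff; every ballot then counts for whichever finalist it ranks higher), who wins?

Round 1 first-place votes: Option 1 11, Option 2 17, Option 3 10, Option 4 20, Option 5 21. Option 5 and Option 4 advance.
Runoff: Option 5 is ranked above Option 4 on 30 ballots, Option 4 above Option 5 on 49.

Option 4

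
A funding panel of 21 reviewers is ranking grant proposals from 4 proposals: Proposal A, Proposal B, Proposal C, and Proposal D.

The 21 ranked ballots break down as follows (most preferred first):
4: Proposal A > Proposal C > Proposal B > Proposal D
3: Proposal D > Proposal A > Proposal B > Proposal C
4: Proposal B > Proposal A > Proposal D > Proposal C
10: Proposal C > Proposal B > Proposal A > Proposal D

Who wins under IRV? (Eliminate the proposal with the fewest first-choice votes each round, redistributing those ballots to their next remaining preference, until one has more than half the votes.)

Proposal A

Round 1: Proposal A 4, Proposal B 4, Proposal C 10, Proposal D 3. Proposal D eliminated.
Round 2: Proposal A 7, Proposal B 4, Proposal C 10. Proposal B eliminated.
Round 3: Proposal A 11, Proposal C 10. Proposal A has a majority (≥11).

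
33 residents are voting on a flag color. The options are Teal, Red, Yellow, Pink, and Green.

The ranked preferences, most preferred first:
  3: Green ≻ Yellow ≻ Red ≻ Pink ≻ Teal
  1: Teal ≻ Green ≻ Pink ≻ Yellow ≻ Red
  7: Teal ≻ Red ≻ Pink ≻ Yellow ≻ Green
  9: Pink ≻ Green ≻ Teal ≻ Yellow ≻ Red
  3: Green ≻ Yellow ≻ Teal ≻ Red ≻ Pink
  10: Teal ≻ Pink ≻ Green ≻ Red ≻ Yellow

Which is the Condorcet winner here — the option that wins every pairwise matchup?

Teal vs Red: 30–3
Teal vs Yellow: 27–6
Teal vs Pink: 21–12
Teal vs Green: 18–15
Teal beats every other option.

Teal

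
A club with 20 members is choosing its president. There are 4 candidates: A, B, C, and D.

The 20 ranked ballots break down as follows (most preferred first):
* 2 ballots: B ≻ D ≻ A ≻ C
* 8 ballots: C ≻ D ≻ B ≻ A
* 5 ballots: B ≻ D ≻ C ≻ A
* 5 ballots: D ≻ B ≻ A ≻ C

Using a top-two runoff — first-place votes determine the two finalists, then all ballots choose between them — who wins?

Round 1 first-place votes: A 0, B 7, C 8, D 5. C and B advance.
Runoff: C is ranked above B on 8 ballots, B above C on 12.

B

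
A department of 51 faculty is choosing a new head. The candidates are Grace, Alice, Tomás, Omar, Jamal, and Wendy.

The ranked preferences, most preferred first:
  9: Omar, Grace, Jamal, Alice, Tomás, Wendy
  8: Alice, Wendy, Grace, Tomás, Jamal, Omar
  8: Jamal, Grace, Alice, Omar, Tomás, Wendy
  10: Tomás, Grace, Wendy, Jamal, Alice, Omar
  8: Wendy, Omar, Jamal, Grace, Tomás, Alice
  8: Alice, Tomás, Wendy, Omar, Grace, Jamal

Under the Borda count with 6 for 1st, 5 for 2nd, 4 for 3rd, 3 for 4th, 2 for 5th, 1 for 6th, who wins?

Grace

Grace: 9×5 + 8×4 + 8×5 + 10×5 + 8×3 + 8×2 = 207
Alice: 9×3 + 8×6 + 8×4 + 10×2 + 8×1 + 8×6 = 183
Tomás: 9×2 + 8×3 + 8×2 + 10×6 + 8×2 + 8×5 = 174
Omar: 9×6 + 8×1 + 8×3 + 10×1 + 8×5 + 8×3 = 160
Jamal: 9×4 + 8×2 + 8×6 + 10×3 + 8×4 + 8×1 = 170
Wendy: 9×1 + 8×5 + 8×1 + 10×4 + 8×6 + 8×4 = 177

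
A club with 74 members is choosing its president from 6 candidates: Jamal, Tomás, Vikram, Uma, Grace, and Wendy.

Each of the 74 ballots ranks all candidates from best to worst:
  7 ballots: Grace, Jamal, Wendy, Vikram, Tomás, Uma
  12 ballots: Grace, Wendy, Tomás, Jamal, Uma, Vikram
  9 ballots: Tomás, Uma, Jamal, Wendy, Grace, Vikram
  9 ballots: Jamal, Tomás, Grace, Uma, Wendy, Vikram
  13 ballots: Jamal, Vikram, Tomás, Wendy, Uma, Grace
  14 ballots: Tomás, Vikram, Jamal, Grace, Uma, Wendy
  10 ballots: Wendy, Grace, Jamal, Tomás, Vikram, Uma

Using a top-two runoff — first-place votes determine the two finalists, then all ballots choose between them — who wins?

Jamal

Round 1 first-place votes: Jamal 22, Tomás 23, Vikram 0, Uma 0, Grace 19, Wendy 10. Tomás and Jamal advance.
Runoff: Tomás is ranked above Jamal on 35 ballots, Jamal above Tomás on 39.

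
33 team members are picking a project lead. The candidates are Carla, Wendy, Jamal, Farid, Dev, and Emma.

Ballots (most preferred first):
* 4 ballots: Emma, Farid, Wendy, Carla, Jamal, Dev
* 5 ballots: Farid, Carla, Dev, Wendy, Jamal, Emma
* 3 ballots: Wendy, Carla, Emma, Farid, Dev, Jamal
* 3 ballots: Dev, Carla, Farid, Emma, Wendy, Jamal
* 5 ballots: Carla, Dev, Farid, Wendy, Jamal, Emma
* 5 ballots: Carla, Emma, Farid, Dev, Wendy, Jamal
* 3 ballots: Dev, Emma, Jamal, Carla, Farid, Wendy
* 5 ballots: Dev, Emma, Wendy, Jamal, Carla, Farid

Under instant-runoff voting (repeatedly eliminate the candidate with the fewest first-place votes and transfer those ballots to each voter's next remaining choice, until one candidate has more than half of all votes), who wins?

Round 1: Carla 10, Wendy 3, Jamal 0, Farid 5, Dev 11, Emma 4. Jamal eliminated.
Round 2: Carla 10, Wendy 3, Farid 5, Dev 11, Emma 4. Wendy eliminated.
Round 3: Carla 13, Farid 5, Dev 11, Emma 4. Emma eliminated.
Round 4: Carla 13, Farid 9, Dev 11. Farid eliminated.
Round 5: Carla 22, Dev 11. Carla has a majority (≥17).

Carla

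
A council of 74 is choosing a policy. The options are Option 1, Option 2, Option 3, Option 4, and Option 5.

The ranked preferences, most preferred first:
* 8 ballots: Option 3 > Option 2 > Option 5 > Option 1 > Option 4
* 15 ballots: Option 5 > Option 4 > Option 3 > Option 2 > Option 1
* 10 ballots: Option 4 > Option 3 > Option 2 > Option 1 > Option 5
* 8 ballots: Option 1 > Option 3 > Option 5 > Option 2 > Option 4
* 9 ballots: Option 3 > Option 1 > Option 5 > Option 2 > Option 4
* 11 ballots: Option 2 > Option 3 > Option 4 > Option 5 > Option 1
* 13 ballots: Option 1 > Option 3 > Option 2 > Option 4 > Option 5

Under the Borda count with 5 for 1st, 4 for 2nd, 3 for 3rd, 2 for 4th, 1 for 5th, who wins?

Option 1: 8×2 + 15×1 + 10×2 + 8×5 + 9×4 + 11×1 + 13×5 = 203
Option 2: 8×4 + 15×2 + 10×3 + 8×2 + 9×2 + 11×5 + 13×3 = 220
Option 3: 8×5 + 15×3 + 10×4 + 8×4 + 9×5 + 11×4 + 13×4 = 298
Option 4: 8×1 + 15×4 + 10×5 + 8×1 + 9×1 + 11×3 + 13×2 = 194
Option 5: 8×3 + 15×5 + 10×1 + 8×3 + 9×3 + 11×2 + 13×1 = 195

Option 3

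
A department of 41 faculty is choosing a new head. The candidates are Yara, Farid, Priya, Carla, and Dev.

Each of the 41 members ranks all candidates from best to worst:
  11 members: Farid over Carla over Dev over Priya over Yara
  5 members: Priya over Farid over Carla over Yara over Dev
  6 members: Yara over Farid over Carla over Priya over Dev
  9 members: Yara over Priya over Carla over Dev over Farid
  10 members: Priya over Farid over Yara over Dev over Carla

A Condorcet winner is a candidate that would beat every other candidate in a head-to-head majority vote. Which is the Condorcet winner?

Priya

Priya vs Yara: 26–15
Priya vs Farid: 24–17
Priya vs Carla: 24–17
Priya vs Dev: 30–11
Priya beats every other candidate.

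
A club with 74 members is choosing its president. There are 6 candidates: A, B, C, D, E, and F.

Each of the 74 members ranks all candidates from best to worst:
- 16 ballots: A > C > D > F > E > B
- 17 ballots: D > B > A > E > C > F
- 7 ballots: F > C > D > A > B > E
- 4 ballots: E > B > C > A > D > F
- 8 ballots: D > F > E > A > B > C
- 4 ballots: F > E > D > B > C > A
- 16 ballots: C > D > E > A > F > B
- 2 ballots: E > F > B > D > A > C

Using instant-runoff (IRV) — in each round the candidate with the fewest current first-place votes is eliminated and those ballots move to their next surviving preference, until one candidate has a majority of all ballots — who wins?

Round 1: A 16, B 0, C 16, D 25, E 6, F 11. B eliminated.
Round 2: A 16, C 16, D 25, E 6, F 11. E eliminated.
Round 3: A 16, C 20, D 25, F 13. F eliminated.
Round 4: A 16, C 27, D 31. A eliminated.
Round 5: C 43, D 31. C has a majority (≥38).

C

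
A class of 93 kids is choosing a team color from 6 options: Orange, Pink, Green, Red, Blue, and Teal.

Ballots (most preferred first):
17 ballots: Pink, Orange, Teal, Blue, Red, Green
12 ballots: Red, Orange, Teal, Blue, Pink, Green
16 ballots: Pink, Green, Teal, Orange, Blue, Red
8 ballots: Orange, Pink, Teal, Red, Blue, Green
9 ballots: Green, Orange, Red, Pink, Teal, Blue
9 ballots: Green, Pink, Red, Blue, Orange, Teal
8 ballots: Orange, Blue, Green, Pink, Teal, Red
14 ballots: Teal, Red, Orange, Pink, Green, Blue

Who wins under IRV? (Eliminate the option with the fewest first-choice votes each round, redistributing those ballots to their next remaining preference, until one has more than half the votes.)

Orange

Round 1: Orange 16, Pink 33, Green 18, Red 12, Blue 0, Teal 14. Blue eliminated.
Round 2: Orange 16, Pink 33, Green 18, Red 12, Teal 14. Red eliminated.
Round 3: Orange 28, Pink 33, Green 18, Teal 14. Teal eliminated.
Round 4: Orange 42, Pink 33, Green 18. Green eliminated.
Round 5: Orange 51, Pink 42. Orange has a majority (≥47).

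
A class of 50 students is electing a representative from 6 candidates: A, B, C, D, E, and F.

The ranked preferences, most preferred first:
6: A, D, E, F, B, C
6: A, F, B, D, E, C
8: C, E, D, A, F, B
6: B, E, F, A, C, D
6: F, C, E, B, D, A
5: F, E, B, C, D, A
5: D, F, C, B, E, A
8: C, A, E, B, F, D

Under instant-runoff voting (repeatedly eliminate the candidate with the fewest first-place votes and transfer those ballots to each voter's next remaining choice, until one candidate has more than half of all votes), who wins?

Round 1: A 12, B 6, C 16, D 5, E 0, F 11. E eliminated.
Round 2: A 12, B 6, C 16, D 5, F 11. D eliminated.
Round 3: A 12, B 6, C 16, F 16. B eliminated.
Round 4: A 12, C 16, F 22. A eliminated.
Round 5: C 16, F 34. F has a majority (≥26).

F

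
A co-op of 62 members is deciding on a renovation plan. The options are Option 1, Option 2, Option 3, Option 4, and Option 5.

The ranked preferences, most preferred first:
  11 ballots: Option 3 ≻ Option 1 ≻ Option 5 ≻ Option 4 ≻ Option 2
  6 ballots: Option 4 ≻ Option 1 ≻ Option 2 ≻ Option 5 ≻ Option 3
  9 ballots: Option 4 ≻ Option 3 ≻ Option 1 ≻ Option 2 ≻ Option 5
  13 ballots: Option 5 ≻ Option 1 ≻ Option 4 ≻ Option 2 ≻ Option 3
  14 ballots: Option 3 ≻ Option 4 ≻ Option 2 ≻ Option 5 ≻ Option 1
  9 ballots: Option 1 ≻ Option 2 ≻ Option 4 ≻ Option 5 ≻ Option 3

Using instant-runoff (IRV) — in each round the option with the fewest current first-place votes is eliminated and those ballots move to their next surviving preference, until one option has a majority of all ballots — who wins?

Round 1: Option 1 9, Option 2 0, Option 3 25, Option 4 15, Option 5 13. Option 2 eliminated.
Round 2: Option 1 9, Option 3 25, Option 4 15, Option 5 13. Option 1 eliminated.
Round 3: Option 3 25, Option 4 24, Option 5 13. Option 5 eliminated.
Round 4: Option 3 25, Option 4 37. Option 4 has a majority (≥32).

Option 4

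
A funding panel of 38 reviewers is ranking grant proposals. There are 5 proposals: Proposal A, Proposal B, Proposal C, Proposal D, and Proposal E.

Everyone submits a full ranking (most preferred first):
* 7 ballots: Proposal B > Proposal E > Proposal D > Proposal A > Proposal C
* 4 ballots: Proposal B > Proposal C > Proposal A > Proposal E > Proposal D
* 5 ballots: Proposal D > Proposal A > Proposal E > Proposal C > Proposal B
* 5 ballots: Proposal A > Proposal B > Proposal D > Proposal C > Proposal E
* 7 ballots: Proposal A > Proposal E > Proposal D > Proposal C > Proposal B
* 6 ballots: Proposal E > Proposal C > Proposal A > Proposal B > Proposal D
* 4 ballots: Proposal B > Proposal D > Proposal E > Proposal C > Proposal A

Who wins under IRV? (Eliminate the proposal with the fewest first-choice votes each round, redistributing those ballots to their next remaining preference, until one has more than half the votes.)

Proposal A

Round 1: Proposal A 12, Proposal B 15, Proposal C 0, Proposal D 5, Proposal E 6. Proposal C eliminated.
Round 2: Proposal A 12, Proposal B 15, Proposal D 5, Proposal E 6. Proposal D eliminated.
Round 3: Proposal A 17, Proposal B 15, Proposal E 6. Proposal E eliminated.
Round 4: Proposal A 23, Proposal B 15. Proposal A has a majority (≥20).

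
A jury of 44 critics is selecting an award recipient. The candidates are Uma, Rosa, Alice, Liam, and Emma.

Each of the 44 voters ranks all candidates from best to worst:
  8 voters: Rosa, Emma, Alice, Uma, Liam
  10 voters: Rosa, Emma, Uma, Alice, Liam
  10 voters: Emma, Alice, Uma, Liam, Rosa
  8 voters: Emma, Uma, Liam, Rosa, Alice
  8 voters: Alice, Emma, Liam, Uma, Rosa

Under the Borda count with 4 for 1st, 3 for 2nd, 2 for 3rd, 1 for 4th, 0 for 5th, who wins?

Emma

Uma: 8×1 + 10×2 + 10×2 + 8×3 + 8×1 = 80
Rosa: 8×4 + 10×4 + 10×0 + 8×1 + 8×0 = 80
Alice: 8×2 + 10×1 + 10×3 + 8×0 + 8×4 = 88
Liam: 8×0 + 10×0 + 10×1 + 8×2 + 8×2 = 42
Emma: 8×3 + 10×3 + 10×4 + 8×4 + 8×3 = 150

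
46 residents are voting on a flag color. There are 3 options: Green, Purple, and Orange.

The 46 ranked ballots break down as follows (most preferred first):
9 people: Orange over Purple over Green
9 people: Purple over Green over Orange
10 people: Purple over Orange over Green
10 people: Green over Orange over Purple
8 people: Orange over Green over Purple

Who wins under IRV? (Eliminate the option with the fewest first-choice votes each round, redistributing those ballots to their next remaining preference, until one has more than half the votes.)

Orange

Round 1: Green 10, Purple 19, Orange 17. Green eliminated.
Round 2: Purple 19, Orange 27. Orange has a majority (≥24).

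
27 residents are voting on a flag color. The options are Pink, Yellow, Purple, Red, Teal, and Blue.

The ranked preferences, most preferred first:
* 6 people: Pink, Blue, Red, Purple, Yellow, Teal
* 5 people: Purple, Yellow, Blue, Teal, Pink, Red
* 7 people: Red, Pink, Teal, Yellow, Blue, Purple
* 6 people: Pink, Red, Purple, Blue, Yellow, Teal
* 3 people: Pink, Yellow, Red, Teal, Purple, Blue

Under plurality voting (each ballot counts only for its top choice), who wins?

Pink

First-place votes: Pink 15, Yellow 0, Purple 5, Red 7, Teal 0, Blue 0.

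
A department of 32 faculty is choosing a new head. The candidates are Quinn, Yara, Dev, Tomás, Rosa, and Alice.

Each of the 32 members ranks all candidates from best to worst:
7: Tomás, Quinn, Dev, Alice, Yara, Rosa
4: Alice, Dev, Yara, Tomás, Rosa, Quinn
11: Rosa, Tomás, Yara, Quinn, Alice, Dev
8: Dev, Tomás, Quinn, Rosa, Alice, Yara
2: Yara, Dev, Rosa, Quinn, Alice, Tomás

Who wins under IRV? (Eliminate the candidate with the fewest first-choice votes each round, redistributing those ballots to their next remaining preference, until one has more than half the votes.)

Round 1: Quinn 0, Yara 2, Dev 8, Tomás 7, Rosa 11, Alice 4. Quinn eliminated.
Round 2: Yara 2, Dev 8, Tomás 7, Rosa 11, Alice 4. Yara eliminated.
Round 3: Dev 10, Tomás 7, Rosa 11, Alice 4. Alice eliminated.
Round 4: Dev 14, Tomás 7, Rosa 11. Tomás eliminated.
Round 5: Dev 21, Rosa 11. Dev has a majority (≥17).

Dev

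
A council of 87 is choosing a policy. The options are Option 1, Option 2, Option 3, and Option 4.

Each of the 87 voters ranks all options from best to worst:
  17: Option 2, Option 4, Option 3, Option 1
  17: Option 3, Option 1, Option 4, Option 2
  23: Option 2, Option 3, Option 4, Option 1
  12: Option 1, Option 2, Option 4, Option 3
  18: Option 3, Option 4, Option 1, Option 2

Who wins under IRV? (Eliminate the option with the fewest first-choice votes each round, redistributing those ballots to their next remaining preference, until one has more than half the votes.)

Round 1: Option 1 12, Option 2 40, Option 3 35, Option 4 0. Option 4 eliminated.
Round 2: Option 1 12, Option 2 40, Option 3 35. Option 1 eliminated.
Round 3: Option 2 52, Option 3 35. Option 2 has a majority (≥44).

Option 2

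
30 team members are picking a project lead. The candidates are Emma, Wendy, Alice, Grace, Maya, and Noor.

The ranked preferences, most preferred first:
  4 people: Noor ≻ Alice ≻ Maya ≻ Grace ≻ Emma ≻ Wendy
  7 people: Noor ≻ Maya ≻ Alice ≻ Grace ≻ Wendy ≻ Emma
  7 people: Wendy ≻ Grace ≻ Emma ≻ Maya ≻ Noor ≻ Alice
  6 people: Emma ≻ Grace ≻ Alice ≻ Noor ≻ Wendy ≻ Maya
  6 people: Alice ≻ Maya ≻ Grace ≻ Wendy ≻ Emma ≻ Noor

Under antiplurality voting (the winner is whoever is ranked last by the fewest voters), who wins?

Grace

Last-place votes: Emma 7, Wendy 4, Alice 7, Grace 0, Maya 6, Noor 6.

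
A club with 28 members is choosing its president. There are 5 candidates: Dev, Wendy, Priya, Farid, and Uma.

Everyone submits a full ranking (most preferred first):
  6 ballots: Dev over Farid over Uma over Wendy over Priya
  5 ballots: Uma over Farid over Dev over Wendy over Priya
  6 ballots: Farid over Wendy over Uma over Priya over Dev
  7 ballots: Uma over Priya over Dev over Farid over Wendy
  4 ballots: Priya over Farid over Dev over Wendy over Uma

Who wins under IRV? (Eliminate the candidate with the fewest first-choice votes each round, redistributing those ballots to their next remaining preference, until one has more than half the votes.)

Farid

Round 1: Dev 6, Wendy 0, Priya 4, Farid 6, Uma 12. Wendy eliminated.
Round 2: Dev 6, Priya 4, Farid 6, Uma 12. Priya eliminated.
Round 3: Dev 6, Farid 10, Uma 12. Dev eliminated.
Round 4: Farid 16, Uma 12. Farid has a majority (≥15).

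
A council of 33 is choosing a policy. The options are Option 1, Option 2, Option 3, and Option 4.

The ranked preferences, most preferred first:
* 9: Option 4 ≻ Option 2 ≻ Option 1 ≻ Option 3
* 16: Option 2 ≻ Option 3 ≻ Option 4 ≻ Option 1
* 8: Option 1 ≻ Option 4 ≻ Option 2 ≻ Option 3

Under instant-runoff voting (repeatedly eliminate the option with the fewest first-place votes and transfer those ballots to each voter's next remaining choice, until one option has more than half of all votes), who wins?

Round 1: Option 1 8, Option 2 16, Option 3 0, Option 4 9. Option 3 eliminated.
Round 2: Option 1 8, Option 2 16, Option 4 9. Option 1 eliminated.
Round 3: Option 2 16, Option 4 17. Option 4 has a majority (≥17).

Option 4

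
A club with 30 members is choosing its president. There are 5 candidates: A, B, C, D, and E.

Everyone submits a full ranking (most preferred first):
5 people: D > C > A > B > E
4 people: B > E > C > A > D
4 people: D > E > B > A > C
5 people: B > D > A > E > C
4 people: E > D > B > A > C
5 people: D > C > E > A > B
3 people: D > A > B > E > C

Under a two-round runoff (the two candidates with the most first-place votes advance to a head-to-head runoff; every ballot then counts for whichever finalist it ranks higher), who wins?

D

Round 1 first-place votes: A 0, B 9, C 0, D 17, E 4. D and B advance.
Runoff: D is ranked above B on 21 ballots, B above D on 9.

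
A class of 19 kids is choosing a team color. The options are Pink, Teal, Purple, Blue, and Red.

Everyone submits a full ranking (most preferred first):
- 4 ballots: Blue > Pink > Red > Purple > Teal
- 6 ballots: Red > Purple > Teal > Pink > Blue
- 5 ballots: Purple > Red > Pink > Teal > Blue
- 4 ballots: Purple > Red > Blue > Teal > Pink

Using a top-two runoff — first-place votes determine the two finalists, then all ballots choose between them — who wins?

Round 1 first-place votes: Pink 0, Teal 0, Purple 9, Blue 4, Red 6. Purple and Red advance.
Runoff: Purple is ranked above Red on 9 ballots, Red above Purple on 10.

Red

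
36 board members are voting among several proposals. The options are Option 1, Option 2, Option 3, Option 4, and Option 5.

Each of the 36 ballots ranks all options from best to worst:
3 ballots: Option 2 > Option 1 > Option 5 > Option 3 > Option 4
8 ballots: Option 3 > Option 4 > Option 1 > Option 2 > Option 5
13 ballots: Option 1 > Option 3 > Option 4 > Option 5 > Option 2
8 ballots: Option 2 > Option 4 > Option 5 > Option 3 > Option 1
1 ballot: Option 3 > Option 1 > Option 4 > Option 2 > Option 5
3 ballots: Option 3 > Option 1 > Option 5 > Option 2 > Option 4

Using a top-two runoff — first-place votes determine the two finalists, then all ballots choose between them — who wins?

Option 3

Round 1 first-place votes: Option 1 13, Option 2 11, Option 3 12, Option 4 0, Option 5 0. Option 1 and Option 3 advance.
Runoff: Option 1 is ranked above Option 3 on 16 ballots, Option 3 above Option 1 on 20.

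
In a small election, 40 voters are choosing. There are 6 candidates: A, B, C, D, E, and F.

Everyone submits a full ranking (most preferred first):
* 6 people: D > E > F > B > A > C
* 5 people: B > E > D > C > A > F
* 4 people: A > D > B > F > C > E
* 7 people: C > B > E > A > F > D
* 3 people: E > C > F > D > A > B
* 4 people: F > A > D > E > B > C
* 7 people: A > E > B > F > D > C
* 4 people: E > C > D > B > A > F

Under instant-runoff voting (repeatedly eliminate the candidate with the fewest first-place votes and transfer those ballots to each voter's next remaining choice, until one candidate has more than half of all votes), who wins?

Round 1: A 11, B 5, C 7, D 6, E 7, F 4. F eliminated.
Round 2: A 15, B 5, C 7, D 6, E 7. B eliminated.
Round 3: A 15, C 7, D 6, E 12. D eliminated.
Round 4: A 15, C 7, E 18. C eliminated.
Round 5: A 15, E 25. E has a majority (≥21).

E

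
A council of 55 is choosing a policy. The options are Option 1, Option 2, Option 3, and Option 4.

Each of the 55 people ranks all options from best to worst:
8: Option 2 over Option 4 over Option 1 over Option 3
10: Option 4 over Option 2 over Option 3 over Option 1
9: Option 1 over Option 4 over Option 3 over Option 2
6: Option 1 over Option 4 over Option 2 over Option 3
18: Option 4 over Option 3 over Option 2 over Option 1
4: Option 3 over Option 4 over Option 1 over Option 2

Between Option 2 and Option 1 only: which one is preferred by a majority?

Option 2 is ranked above Option 1 on 36 ballots; Option 1 above Option 2 on 19.

Option 2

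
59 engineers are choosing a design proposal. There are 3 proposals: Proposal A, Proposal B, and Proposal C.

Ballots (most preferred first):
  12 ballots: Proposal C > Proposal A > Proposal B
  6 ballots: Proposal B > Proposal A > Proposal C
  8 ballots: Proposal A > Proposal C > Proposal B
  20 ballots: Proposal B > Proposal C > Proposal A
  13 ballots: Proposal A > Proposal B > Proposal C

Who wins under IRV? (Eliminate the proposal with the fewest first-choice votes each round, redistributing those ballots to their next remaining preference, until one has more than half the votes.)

Proposal A

Round 1: Proposal A 21, Proposal B 26, Proposal C 12. Proposal C eliminated.
Round 2: Proposal A 33, Proposal B 26. Proposal A has a majority (≥30).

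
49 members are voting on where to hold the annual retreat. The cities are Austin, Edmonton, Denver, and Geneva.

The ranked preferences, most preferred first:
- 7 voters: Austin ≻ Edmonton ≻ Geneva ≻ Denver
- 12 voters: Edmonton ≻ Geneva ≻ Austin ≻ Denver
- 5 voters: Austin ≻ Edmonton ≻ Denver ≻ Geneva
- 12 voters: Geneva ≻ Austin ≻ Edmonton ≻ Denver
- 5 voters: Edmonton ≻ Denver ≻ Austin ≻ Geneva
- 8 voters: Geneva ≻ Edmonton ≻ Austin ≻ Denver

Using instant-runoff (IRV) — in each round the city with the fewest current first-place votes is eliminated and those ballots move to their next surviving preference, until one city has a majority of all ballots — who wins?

Round 1: Austin 12, Edmonton 17, Denver 0, Geneva 20. Denver eliminated.
Round 2: Austin 12, Edmonton 17, Geneva 20. Austin eliminated.
Round 3: Edmonton 29, Geneva 20. Edmonton has a majority (≥25).

Edmonton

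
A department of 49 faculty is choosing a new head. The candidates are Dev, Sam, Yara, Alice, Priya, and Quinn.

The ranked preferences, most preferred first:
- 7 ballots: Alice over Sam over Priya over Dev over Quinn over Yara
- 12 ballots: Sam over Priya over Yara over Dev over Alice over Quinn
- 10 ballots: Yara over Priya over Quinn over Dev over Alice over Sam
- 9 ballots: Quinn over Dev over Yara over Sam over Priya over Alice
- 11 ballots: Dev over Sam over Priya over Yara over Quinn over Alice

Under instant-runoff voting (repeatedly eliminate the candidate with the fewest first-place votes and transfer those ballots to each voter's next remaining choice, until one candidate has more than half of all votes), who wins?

Dev

Round 1: Dev 11, Sam 12, Yara 10, Alice 7, Priya 0, Quinn 9. Priya eliminated.
Round 2: Dev 11, Sam 12, Yara 10, Alice 7, Quinn 9. Alice eliminated.
Round 3: Dev 11, Sam 19, Yara 10, Quinn 9. Quinn eliminated.
Round 4: Dev 20, Sam 19, Yara 10. Yara eliminated.
Round 5: Dev 30, Sam 19. Dev has a majority (≥25).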